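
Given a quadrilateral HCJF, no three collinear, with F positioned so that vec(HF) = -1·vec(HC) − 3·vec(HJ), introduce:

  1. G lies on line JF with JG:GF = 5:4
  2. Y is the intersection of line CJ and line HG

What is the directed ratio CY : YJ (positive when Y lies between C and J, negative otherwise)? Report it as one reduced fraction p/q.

Set H = (0, 0), C = (1, 0), J = (0, 1), F = (-1, -3); any affine frame gives the same invariant.
1. G lies on line JF with JG:GF = 5:4 ⇒ G = (-5/9, -11/9)
2. Y is the intersection of line CJ and line HG ⇒ Y = (5/16, 11/16)
Y = C + t·(J−C) with t = 11/16, so CY:YJ = t:(1−t) = 11/16:5/16

CY:YJ = 11/5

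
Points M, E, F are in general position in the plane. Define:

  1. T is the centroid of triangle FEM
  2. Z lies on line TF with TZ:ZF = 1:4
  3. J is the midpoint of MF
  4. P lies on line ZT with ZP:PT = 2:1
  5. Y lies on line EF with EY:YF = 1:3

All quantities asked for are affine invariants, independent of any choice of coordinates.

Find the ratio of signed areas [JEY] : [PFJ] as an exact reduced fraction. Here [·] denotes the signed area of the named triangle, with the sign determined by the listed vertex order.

Assign M = (0, 0), E = (1, 0), F = (0, 1) — the answer is frame-independent, so this choice is without loss of generality.
1. T is the centroid of triangle FEM ⇒ T = (1/3, 1/3)
2. Z lies on line TF with TZ:ZF = 1:4 ⇒ Z = (4/15, 7/15)
3. J is the midpoint of MF ⇒ J = (0, 1/2)
4. P lies on line ZT with ZP:PT = 2:1 ⇒ P = (14/45, 17/45)
5. Y lies on line EF with EY:YF = 1:3 ⇒ Y = (3/4, 1/4)
2·[JEY] = 1/8, 2·[PFJ] = 7/45
[JEY]:[PFJ] = 1/8:7/45 = 45/56

[JEY]:[PFJ] = 45/56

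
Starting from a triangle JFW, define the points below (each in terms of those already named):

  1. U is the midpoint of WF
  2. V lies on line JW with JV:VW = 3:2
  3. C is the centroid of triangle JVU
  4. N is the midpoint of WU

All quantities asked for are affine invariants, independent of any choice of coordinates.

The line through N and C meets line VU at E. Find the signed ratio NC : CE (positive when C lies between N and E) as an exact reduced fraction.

Choose coordinates J = (0, 0), F = (1, 0), W = (0, 1).
1. U is the midpoint of WF ⇒ U = (1/2, 1/2)
2. V lies on line JW with JV:VW = 3:2 ⇒ V = (0, 3/5)
3. C is the centroid of triangle JVU ⇒ C = (1/6, 11/30)
4. N is the midpoint of WU ⇒ N = (1/4, 3/4)
line NC meets VU at E = (5/24, 67/120)
C = N + t·(E−N) with t = 2, so NC:CE = 2:-1

NC:CE = -2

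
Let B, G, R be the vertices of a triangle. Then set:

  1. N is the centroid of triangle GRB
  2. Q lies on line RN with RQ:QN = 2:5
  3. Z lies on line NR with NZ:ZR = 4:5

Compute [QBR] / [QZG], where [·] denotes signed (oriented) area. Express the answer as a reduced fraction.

Set B = (0, 0), G = (1, 0), R = (0, 1); any affine frame gives the same invariant.
1. N is the centroid of triangle GRB ⇒ N = (1/3, 1/3)
2. Q lies on line RN with RQ:QN = 2:5 ⇒ Q = (2/21, 17/21)
3. Z lies on line NR with NZ:ZR = 4:5 ⇒ Z = (5/27, 17/27)
2·[QBR] = -2/21, 2·[QZG] = 17/189
[QBR]:[QZG] = -2/21:17/189 = -18/17

[QBR]:[QZG] = -18/17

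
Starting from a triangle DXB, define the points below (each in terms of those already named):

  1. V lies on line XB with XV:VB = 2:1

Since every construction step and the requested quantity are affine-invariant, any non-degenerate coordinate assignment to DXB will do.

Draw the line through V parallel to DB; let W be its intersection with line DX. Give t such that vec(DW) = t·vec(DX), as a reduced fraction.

Assign D = (0, 0), X = (1, 0), B = (0, 1) — the answer is frame-independent, so this choice is without loss of generality.
1. V lies on line XB with XV:VB = 2:1 ⇒ V = (1/3, 2/3)
through V parallel to DB: direction (0, 1); meets DX at W = (1/3, 0)
W = D + t·(X−D) with t = 1/3

t = 1/3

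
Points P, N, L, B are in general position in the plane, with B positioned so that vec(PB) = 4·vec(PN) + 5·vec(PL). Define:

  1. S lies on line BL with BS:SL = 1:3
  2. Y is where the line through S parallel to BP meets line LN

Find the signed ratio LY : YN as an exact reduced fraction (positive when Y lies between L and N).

LY:YN = 1/2

Choose coordinates P = (0, 0), N = (1, 0), L = (0, 1), B = (4, 5).
1. S lies on line BL with BS:SL = 1:3 ⇒ S = (3, 4)
2. Y is where the line through S parallel to BP meets line LN ⇒ Y = (1/3, 2/3)
Y = L + t·(N−L) with t = 1/3, so LY:YN = t:(1−t) = 1/3:2/3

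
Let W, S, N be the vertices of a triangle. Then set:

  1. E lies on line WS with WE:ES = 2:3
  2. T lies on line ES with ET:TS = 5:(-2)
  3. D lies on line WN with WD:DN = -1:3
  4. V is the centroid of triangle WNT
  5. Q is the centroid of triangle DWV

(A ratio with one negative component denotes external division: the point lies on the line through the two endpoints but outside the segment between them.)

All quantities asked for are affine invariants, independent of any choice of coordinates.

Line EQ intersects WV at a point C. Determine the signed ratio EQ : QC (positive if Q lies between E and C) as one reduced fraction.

EQ:QC = 5/7

Set W = (0, 0), S = (1, 0), N = (0, 1); any affine frame gives the same invariant.
1. E lies on line WS with WE:ES = 2:3 ⇒ E = (2/5, 0)
2. T lies on line ES with ET:TS = 5:(-2) ⇒ T = (7/5, 0)
3. D lies on line WN with WD:DN = -1:3 ⇒ D = (0, -1/2)
4. V is the centroid of triangle WNT ⇒ V = (7/15, 1/3)
5. Q is the centroid of triangle DWV ⇒ Q = (7/45, -1/18)
line EQ meets WV at C = (-14/75, -2/15)
Q = E + t·(C−E) with t = 5/12, so EQ:QC = 5/12:7/12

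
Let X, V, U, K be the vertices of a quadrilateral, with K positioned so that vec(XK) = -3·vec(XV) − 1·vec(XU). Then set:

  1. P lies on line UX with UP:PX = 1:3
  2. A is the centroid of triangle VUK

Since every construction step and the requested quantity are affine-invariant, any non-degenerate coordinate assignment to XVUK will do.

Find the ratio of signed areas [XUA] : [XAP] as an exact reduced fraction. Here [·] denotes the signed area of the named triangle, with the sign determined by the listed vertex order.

[XUA]:[XAP] = -4/3

Set X = (0, 0), V = (1, 0), U = (0, 1), K = (-3, -1); any affine frame gives the same invariant.
1. P lies on line UX with UP:PX = 1:3 ⇒ P = (0, 3/4)
2. A is the centroid of triangle VUK ⇒ A = (-2/3, 0)
2·[XUA] = 2/3, 2·[XAP] = -1/2
[XUA]:[XAP] = 2/3:-1/2 = -4/3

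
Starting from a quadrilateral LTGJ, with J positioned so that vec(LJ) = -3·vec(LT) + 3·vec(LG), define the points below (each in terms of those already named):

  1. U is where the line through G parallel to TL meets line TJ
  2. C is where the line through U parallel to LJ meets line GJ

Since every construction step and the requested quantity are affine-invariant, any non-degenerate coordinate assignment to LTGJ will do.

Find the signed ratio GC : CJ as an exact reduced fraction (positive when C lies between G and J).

GC:CJ = 1/2

Assign L = (0, 0), T = (1, 0), G = (0, 1), J = (-3, 3) — the answer is frame-independent, so this choice is without loss of generality.
1. U is where the line through G parallel to TL meets line TJ ⇒ U = (-1/3, 1)
2. C is where the line through U parallel to LJ meets line GJ ⇒ C = (-1, 5/3)
C = G + t·(J−G) with t = 1/3, so GC:CJ = t:(1−t) = 1/3:2/3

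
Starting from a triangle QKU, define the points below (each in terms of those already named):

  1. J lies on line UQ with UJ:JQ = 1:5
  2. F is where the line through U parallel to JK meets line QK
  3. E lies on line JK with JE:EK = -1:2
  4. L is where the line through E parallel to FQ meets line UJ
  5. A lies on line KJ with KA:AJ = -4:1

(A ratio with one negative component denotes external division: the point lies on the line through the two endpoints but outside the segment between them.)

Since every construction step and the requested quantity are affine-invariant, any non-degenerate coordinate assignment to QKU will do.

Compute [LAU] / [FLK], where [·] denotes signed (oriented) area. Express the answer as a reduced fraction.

Assign Q = (0, 0), K = (1, 0), U = (0, 1) — the answer is frame-independent, so this choice is without loss of generality.
1. J lies on line UQ with UJ:JQ = 1:5 ⇒ J = (0, 5/6)
2. F is where the line through U parallel to JK meets line QK ⇒ F = (6/5, 0)
3. E lies on line JK with JE:EK = -1:2 ⇒ E = (-1, 5/3)
4. L is where the line through E parallel to FQ meets line UJ ⇒ L = (0, 5/3)
5. A lies on line KJ with KA:AJ = -4:1 ⇒ A = (-1/3, 10/9)
2·[LAU] = 2/9, 2·[FLK] = 1/3
[LAU]:[FLK] = 2/9:1/3 = 2/3

[LAU]:[FLK] = 2/3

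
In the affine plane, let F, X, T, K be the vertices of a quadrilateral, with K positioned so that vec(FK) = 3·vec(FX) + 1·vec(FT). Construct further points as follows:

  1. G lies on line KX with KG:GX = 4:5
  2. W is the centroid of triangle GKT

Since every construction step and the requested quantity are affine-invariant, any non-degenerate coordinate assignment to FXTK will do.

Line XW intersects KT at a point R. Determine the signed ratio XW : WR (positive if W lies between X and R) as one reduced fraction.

XW:WR = 23/4

Set F = (0, 0), X = (1, 0), T = (0, 1), K = (3, 1); any affine frame gives the same invariant.
1. G lies on line KX with KG:GX = 4:5 ⇒ G = (19/9, 5/9)
2. W is the centroid of triangle GKT ⇒ W = (46/27, 23/27)
line XW meets KT at R = (42/23, 1)
W = X + t·(R−X) with t = 23/27, so XW:WR = 23/27:4/27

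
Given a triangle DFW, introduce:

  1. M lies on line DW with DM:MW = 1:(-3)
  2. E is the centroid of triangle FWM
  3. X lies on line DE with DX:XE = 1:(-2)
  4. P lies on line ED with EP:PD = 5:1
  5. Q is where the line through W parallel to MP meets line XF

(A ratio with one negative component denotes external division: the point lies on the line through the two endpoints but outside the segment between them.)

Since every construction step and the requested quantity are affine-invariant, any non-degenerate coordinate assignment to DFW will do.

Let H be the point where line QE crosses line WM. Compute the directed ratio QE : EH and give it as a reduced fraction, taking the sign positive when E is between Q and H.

QE:EH = -34/25

Work in coordinates with D = (0, 0), F = (1, 0), W = (0, 1).
1. M lies on line DW with DM:MW = 1:(-3) ⇒ M = (0, -1/2)
2. E is the centroid of triangle FWM ⇒ E = (1/3, 1/6)
3. X lies on line DE with DX:XE = 1:(-2) ⇒ X = (-1/3, -1/6)
4. P lies on line ED with EP:PD = 5:1 ⇒ P = (1/18, 1/36)
5. Q is where the line through W parallel to MP meets line XF ⇒ Q = (-3/25, -7/50)
line QE meets WM at H = (0, -1/17)
E = Q + t·(H−Q) with t = 34/9, so QE:EH = 34/9:-25/9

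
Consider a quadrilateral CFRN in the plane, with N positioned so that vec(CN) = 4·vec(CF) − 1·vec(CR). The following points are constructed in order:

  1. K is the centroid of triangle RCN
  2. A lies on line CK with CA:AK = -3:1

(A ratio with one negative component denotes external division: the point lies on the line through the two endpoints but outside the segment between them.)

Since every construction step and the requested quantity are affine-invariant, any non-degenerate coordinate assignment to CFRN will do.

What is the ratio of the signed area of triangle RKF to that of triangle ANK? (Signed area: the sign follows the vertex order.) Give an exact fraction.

Assign C = (0, 0), F = (1, 0), R = (0, 1), N = (4, -1) — the answer is frame-independent, so this choice is without loss of generality.
1. K is the centroid of triangle RCN ⇒ K = (4/3, 0)
2. A lies on line CK with CA:AK = -3:1 ⇒ A = (2, 0)
2·[RKF] = -1/3, 2·[ANK] = -2/3
[RKF]:[ANK] = -1/3:-2/3 = 1/2

[RKF]:[ANK] = 1/2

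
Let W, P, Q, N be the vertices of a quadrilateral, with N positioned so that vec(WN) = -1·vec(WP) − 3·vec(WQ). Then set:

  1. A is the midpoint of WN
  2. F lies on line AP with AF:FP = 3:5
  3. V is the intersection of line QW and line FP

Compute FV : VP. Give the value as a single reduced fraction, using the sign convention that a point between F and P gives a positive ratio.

Set W = (0, 0), P = (1, 0), Q = (0, 1), N = (-1, -3); any affine frame gives the same invariant.
1. A is the midpoint of WN ⇒ A = (-1/2, -3/2)
2. F lies on line AP with AF:FP = 3:5 ⇒ F = (1/16, -15/16)
3. V is the intersection of line QW and line FP ⇒ V = (0, -1)
V = F + t·(P−F) with t = -1/15, so FV:VP = t:(1−t) = -1/15:16/15

FV:VP = -1/16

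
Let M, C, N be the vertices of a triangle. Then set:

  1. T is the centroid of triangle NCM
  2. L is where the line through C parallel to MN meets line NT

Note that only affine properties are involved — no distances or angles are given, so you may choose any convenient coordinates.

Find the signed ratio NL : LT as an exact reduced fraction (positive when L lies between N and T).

Work in coordinates with M = (0, 0), C = (1, 0), N = (0, 1).
1. T is the centroid of triangle NCM ⇒ T = (1/3, 1/3)
2. L is where the line through C parallel to MN meets line NT ⇒ L = (1, -1)
L = N + t·(T−N) with t = 3, so NL:LT = t:(1−t) = 3:-2

NL:LT = -3/2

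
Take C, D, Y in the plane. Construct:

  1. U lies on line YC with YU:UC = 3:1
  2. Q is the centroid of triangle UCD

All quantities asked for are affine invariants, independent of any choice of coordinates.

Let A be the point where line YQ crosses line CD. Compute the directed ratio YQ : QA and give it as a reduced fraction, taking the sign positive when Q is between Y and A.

YQ:QA = 11

Set C = (0, 0), D = (1, 0), Y = (0, 1); any affine frame gives the same invariant.
1. U lies on line YC with YU:UC = 3:1 ⇒ U = (0, 1/4)
2. Q is the centroid of triangle UCD ⇒ Q = (1/3, 1/12)
line YQ meets CD at A = (4/11, 0)
Q = Y + t·(A−Y) with t = 11/12, so YQ:QA = 11/12:1/12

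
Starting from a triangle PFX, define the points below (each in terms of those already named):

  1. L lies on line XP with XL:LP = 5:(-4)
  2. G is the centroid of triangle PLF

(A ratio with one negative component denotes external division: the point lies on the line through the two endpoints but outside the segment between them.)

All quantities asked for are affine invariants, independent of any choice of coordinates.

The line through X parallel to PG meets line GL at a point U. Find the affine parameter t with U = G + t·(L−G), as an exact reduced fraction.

Work in coordinates with P = (0, 0), F = (1, 0), X = (0, 1).
1. L lies on line XP with XL:LP = 5:(-4) ⇒ L = (0, -4)
2. G is the centroid of triangle PLF ⇒ G = (1/3, -4/3)
through X parallel to PG: direction (1/3, -4/3); meets GL at U = (5/12, -2/3)
U = G + t·(L−G) with t = -1/4

t = -1/4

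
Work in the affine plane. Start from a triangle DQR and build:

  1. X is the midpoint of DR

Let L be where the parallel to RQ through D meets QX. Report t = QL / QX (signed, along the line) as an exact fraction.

t = 2

Set D = (0, 0), Q = (1, 0), R = (0, 1); any affine frame gives the same invariant.
1. X is the midpoint of DR ⇒ X = (0, 1/2)
through D parallel to RQ: direction (1, -1); meets QX at L = (-1, 1)
L = Q + t·(X−Q) with t = 2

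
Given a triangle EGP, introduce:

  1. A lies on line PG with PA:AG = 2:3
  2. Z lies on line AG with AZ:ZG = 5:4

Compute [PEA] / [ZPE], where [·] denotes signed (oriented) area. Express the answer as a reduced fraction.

Work in coordinates with E = (0, 0), G = (1, 0), P = (0, 1).
1. A lies on line PG with PA:AG = 2:3 ⇒ A = (2/5, 3/5)
2. Z lies on line AG with AZ:ZG = 5:4 ⇒ Z = (11/15, 4/15)
2·[PEA] = 2/5, 2·[ZPE] = 11/15
[PEA]:[ZPE] = 2/5:11/15 = 6/11

[PEA]:[ZPE] = 6/11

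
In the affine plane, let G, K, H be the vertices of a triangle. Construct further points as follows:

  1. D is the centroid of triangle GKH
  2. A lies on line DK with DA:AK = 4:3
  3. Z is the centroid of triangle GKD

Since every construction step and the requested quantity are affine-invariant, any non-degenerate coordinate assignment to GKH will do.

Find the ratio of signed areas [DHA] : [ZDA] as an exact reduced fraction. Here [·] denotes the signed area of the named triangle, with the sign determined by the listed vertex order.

[DHA]:[ZDA] = 3

Work in coordinates with G = (0, 0), K = (1, 0), H = (0, 1).
1. D is the centroid of triangle GKH ⇒ D = (1/3, 1/3)
2. A lies on line DK with DA:AK = 4:3 ⇒ A = (5/7, 1/7)
3. Z is the centroid of triangle GKD ⇒ Z = (4/9, 1/9)
2·[DHA] = -4/21, 2·[ZDA] = -4/63
[DHA]:[ZDA] = -4/21:-4/63 = 3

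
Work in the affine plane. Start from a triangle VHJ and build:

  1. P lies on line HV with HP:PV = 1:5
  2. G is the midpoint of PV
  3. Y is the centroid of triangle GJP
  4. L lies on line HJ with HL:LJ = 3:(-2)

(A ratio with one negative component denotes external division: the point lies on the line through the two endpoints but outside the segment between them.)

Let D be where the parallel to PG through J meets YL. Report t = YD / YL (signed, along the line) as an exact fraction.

t = 1/4

Assign V = (0, 0), H = (1, 0), J = (0, 1) — the answer is frame-independent, so this choice is without loss of generality.
1. P lies on line HV with HP:PV = 1:5 ⇒ P = (5/6, 0)
2. G is the midpoint of PV ⇒ G = (5/12, 0)
3. Y is the centroid of triangle GJP ⇒ Y = (5/12, 1/3)
4. L lies on line HJ with HL:LJ = 3:(-2) ⇒ L = (-2, 3)
through J parallel to PG: direction (-5/12, 0); meets YL at D = (-3/16, 1)
D = Y + t·(L−Y) with t = 1/4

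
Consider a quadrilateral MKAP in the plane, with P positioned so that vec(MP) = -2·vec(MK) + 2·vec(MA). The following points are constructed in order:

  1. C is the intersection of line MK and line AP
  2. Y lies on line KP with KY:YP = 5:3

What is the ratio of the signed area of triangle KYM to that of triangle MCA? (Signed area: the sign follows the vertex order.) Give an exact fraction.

[KYM]:[MCA] = 5/8

Set M = (0, 0), K = (1, 0), A = (0, 1), P = (-2, 2); any affine frame gives the same invariant.
1. C is the intersection of line MK and line AP ⇒ C = (2, 0)
2. Y lies on line KP with KY:YP = 5:3 ⇒ Y = (-7/8, 5/4)
2·[KYM] = 5/4, 2·[MCA] = 2
[KYM]:[MCA] = 5/4:2 = 5/8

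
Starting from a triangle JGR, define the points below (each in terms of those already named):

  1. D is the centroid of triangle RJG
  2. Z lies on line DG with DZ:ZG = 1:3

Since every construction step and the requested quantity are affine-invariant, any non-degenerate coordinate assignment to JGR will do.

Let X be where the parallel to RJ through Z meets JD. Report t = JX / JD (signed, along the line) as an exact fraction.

t = 3/2

Assign J = (0, 0), G = (1, 0), R = (0, 1) — the answer is frame-independent, so this choice is without loss of generality.
1. D is the centroid of triangle RJG ⇒ D = (1/3, 1/3)
2. Z lies on line DG with DZ:ZG = 1:3 ⇒ Z = (1/2, 1/4)
through Z parallel to RJ: direction (0, -1); meets JD at X = (1/2, 1/2)
X = J + t·(D−J) with t = 3/2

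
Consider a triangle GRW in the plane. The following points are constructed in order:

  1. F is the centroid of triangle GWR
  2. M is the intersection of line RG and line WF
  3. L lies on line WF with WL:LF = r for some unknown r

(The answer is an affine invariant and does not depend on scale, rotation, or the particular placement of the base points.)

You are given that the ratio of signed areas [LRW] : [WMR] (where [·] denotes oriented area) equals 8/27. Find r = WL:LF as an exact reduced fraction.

r = 4/5

Set G = (0, 0), R = (1, 0), W = (0, 1); any affine frame gives the same invariant.
1. F is the centroid of triangle GWR ⇒ F = (1/3, 1/3)
2. M is the intersection of line RG and line WF ⇒ M = (1/2, 0)
3. With WL:LF = r, write λ = r/(r+1) so L = W + λ·(F−W); L is affine-linear in λ
Every point depending on L is an affine combination of L and λ-independent points, so each such coordinate is linear in λ; the λ² term in each signed area is a multiple of (F−W)×(F−W) = 0, so 2·[LRW] and 2·[WMR] are each linear in λ. Evaluating at λ=0 and λ=1:
  2·[LRW] = 1/3·λ,   2·[WMR] = 1/2
So [LRW]:[WMR] = (1/3·λ) / (1/2). Setting this equal to 8/27:
  1/3·λ = 8/27·(1/2)  ⇒  λ = 4/9
Then r = λ/(1−λ) = (4/9)/(5/9) = 4/5. Check: with r = 4/5, L = (4/27, 19/27) and [LRW]:[WMR] = 8/27 as required.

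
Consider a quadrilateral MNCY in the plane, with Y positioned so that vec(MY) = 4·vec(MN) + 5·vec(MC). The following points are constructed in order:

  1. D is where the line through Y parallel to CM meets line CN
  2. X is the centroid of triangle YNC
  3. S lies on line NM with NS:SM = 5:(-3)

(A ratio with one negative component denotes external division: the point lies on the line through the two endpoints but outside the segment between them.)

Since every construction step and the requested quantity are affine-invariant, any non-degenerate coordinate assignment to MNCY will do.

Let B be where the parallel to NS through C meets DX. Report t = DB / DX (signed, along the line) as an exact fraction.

Choose coordinates M = (0, 0), N = (1, 0), C = (0, 1), Y = (4, 5).
1. D is where the line through Y parallel to CM meets line CN ⇒ D = (4, -3)
2. X is the centroid of triangle YNC ⇒ X = (5/3, 2)
3. S lies on line NM with NS:SM = 5:(-3) ⇒ S = (-3/2, 0)
through C parallel to NS: direction (-5/2, 0); meets DX at B = (32/15, 1)
B = D + t·(X−D) with t = 4/5

t = 4/5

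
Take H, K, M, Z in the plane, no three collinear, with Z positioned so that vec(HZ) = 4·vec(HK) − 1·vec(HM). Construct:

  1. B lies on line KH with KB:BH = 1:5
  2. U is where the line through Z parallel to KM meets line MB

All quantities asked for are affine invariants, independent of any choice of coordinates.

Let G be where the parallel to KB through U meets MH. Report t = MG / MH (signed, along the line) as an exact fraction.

t = -12

Set H = (0, 0), K = (1, 0), M = (0, 1), Z = (4, -1); any affine frame gives the same invariant.
1. B lies on line KH with KB:BH = 1:5 ⇒ B = (5/6, 0)
2. U is where the line through Z parallel to KM meets line MB ⇒ U = (-10, 13)
through U parallel to KB: direction (-1/6, 0); meets MH at G = (0, 13)
G = M + t·(H−M) with t = -12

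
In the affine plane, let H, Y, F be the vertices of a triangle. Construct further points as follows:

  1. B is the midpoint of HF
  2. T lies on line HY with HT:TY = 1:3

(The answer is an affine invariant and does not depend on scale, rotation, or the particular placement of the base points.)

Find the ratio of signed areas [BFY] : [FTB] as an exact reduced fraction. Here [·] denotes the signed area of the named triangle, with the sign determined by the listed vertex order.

Work in coordinates with H = (0, 0), Y = (1, 0), F = (0, 1).
1. B is the midpoint of HF ⇒ B = (0, 1/2)
2. T lies on line HY with HT:TY = 1:3 ⇒ T = (1/4, 0)
2·[BFY] = -1/2, 2·[FTB] = -1/8
[BFY]:[FTB] = -1/2:-1/8 = 4

[BFY]:[FTB] = 4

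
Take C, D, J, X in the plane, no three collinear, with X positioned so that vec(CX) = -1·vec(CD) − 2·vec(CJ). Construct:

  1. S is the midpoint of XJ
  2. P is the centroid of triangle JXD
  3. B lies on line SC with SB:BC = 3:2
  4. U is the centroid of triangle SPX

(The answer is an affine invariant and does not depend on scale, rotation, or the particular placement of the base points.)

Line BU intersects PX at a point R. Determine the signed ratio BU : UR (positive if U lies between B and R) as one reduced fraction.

Assign C = (0, 0), D = (1, 0), J = (0, 1), X = (-1, -2) — the answer is frame-independent, so this choice is without loss of generality.
1. S is the midpoint of XJ ⇒ S = (-1/2, -1/2)
2. P is the centroid of triangle JXD ⇒ P = (0, -1/3)
3. B lies on line SC with SB:BC = 3:2 ⇒ B = (-1/5, -1/5)
4. U is the centroid of triangle SPX ⇒ U = (-1/2, -17/18)
line BU meets PX at R = (-17/22, -107/66)
U = B + t·(R−B) with t = 11/21, so BU:UR = 11/21:10/21

BU:UR = 11/10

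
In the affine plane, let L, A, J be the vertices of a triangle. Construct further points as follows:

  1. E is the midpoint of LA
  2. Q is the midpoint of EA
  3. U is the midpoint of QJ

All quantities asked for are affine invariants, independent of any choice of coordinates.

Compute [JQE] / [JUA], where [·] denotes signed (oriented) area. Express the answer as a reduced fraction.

[JQE]:[JUA] = -2

Assign L = (0, 0), A = (1, 0), J = (0, 1) — the answer is frame-independent, so this choice is without loss of generality.
1. E is the midpoint of LA ⇒ E = (1/2, 0)
2. Q is the midpoint of EA ⇒ Q = (3/4, 0)
3. U is the midpoint of QJ ⇒ U = (3/8, 1/2)
2·[JQE] = -1/4, 2·[JUA] = 1/8
[JQE]:[JUA] = -1/4:1/8 = -2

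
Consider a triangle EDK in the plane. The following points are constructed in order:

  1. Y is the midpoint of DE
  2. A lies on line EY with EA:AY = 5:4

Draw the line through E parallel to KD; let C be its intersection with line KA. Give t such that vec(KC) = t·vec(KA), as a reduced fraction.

Work in coordinates with E = (0, 0), D = (1, 0), K = (0, 1).
1. Y is the midpoint of DE ⇒ Y = (1/2, 0)
2. A lies on line EY with EA:AY = 5:4 ⇒ A = (5/18, 0)
through E parallel to KD: direction (1, -1); meets KA at C = (5/13, -5/13)
C = K + t·(A−K) with t = 18/13

t = 18/13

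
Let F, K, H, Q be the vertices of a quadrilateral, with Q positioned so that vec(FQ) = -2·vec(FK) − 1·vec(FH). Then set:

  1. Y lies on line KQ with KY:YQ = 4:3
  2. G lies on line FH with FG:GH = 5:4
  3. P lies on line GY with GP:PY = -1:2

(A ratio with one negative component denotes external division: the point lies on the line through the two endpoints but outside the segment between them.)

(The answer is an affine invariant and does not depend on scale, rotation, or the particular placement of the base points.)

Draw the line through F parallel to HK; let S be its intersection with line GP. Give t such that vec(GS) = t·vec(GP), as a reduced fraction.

Set F = (0, 0), K = (1, 0), H = (0, 1), Q = (-2, -1); any affine frame gives the same invariant.
1. Y lies on line KQ with KY:YQ = 4:3 ⇒ Y = (-5/7, -4/7)
2. G lies on line FH with FG:GH = 5:4 ⇒ G = (0, 5/9)
3. P lies on line GY with GP:PY = -1:2 ⇒ P = (5/7, 106/63)
through F parallel to HK: direction (1, -1); meets GP at S = (-25/116, 25/116)
S = G + t·(P−G) with t = -35/116

t = -35/116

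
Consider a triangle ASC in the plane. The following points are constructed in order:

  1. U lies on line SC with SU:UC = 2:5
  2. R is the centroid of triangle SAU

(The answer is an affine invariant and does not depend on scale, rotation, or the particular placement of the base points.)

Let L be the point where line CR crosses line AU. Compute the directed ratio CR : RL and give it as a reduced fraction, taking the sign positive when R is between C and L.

CR:RL = -17/2

Assign A = (0, 0), S = (1, 0), C = (0, 1) — the answer is frame-independent, so this choice is without loss of generality.
1. U lies on line SC with SU:UC = 2:5 ⇒ U = (5/7, 2/7)
2. R is the centroid of triangle SAU ⇒ R = (4/7, 2/21)
line CR meets AU at L = (60/119, 24/119)
R = C + t·(L−C) with t = 17/15, so CR:RL = 17/15:-2/15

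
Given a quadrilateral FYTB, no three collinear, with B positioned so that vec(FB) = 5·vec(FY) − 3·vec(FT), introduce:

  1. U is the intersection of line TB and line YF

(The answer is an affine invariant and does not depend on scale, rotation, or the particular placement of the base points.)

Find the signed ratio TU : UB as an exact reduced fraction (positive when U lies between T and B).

Choose coordinates F = (0, 0), Y = (1, 0), T = (0, 1), B = (5, -3).
1. U is the intersection of line TB and line YF ⇒ U = (5/4, 0)
U = T + t·(B−T) with t = 1/4, so TU:UB = t:(1−t) = 1/4:3/4

TU:UB = 1/3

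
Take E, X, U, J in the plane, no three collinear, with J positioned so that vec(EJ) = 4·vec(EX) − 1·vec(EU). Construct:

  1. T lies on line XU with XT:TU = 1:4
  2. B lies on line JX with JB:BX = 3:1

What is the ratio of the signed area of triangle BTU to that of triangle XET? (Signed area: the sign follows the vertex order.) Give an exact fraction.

Choose coordinates E = (0, 0), X = (1, 0), U = (0, 1), J = (4, -1).
1. T lies on line XU with XT:TU = 1:4 ⇒ T = (4/5, 1/5)
2. B lies on line JX with JB:BX = 3:1 ⇒ B = (7/4, -1/4)
2·[BTU] = -2/5, 2·[XET] = -1/5
[BTU]:[XET] = -2/5:-1/5 = 2

[BTU]:[XET] = 2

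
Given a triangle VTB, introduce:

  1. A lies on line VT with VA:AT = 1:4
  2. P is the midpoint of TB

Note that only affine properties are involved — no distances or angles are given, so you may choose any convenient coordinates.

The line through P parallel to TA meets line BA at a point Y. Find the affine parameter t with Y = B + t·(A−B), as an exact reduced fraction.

Set V = (0, 0), T = (1, 0), B = (0, 1); any affine frame gives the same invariant.
1. A lies on line VT with VA:AT = 1:4 ⇒ A = (1/5, 0)
2. P is the midpoint of TB ⇒ P = (1/2, 1/2)
through P parallel to TA: direction (-4/5, 0); meets BA at Y = (1/10, 1/2)
Y = B + t·(A−B) with t = 1/2

t = 1/2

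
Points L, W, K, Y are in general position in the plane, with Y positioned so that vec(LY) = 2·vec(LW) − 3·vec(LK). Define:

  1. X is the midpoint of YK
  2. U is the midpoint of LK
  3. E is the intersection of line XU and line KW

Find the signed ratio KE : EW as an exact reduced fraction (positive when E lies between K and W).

KE:EW = -1/2

Work in coordinates with L = (0, 0), W = (1, 0), K = (0, 1), Y = (2, -3).
1. X is the midpoint of YK ⇒ X = (1, -1)
2. U is the midpoint of LK ⇒ U = (0, 1/2)
3. E is the intersection of line XU and line KW ⇒ E = (-1, 2)
E = K + t·(W−K) with t = -1, so KE:EW = t:(1−t) = -1:2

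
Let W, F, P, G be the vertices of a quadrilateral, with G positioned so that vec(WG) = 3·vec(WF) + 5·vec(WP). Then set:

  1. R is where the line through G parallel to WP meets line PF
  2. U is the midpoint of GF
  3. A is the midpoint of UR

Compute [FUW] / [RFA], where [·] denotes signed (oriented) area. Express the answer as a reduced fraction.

[FUW]:[RFA] = -5/7

Choose coordinates W = (0, 0), F = (1, 0), P = (0, 1), G = (3, 5).
1. R is where the line through G parallel to WP meets line PF ⇒ R = (3, -2)
2. U is the midpoint of GF ⇒ U = (2, 5/2)
3. A is the midpoint of UR ⇒ A = (5/2, 1/4)
2·[FUW] = 5/2, 2·[RFA] = -7/2
[FUW]:[RFA] = 5/2:-7/2 = -5/7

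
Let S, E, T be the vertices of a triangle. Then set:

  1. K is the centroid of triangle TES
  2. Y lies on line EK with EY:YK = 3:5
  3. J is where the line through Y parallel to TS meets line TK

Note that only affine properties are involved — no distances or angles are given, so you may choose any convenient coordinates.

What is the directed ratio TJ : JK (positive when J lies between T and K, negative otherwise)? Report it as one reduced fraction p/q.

TJ:JK = -9/5

Set S = (0, 0), E = (1, 0), T = (0, 1); any affine frame gives the same invariant.
1. K is the centroid of triangle TES ⇒ K = (1/3, 1/3)
2. Y lies on line EK with EY:YK = 3:5 ⇒ Y = (3/4, 1/8)
3. J is where the line through Y parallel to TS meets line TK ⇒ J = (3/4, -1/2)
J = T + t·(K−T) with t = 9/4, so TJ:JK = t:(1−t) = 9/4:-5/4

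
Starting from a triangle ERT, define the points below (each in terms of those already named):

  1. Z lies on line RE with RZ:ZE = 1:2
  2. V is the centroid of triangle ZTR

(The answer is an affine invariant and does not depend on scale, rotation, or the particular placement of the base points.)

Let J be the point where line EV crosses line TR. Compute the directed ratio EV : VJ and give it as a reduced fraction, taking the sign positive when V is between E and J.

EV:VJ = 8

Assign E = (0, 0), R = (1, 0), T = (0, 1) — the answer is frame-independent, so this choice is without loss of generality.
1. Z lies on line RE with RZ:ZE = 1:2 ⇒ Z = (2/3, 0)
2. V is the centroid of triangle ZTR ⇒ V = (5/9, 1/3)
line EV meets TR at J = (5/8, 3/8)
V = E + t·(J−E) with t = 8/9, so EV:VJ = 8/9:1/9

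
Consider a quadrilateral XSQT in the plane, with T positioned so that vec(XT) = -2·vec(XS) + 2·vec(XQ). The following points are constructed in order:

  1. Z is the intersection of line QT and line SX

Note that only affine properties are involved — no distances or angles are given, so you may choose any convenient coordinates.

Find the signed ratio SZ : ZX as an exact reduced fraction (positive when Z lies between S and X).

Assign X = (0, 0), S = (1, 0), Q = (0, 1), T = (-2, 2) — the answer is frame-independent, so this choice is without loss of generality.
1. Z is the intersection of line QT and line SX ⇒ Z = (2, 0)
Z = S + t·(X−S) with t = -1, so SZ:ZX = t:(1−t) = -1:2

SZ:ZX = -1/2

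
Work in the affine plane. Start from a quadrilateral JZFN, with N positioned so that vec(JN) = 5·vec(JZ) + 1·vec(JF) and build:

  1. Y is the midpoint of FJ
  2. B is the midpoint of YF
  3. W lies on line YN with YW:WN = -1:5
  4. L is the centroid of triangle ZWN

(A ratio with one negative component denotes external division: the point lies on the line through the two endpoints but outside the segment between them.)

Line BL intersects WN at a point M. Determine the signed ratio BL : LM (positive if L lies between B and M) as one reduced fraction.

Assign J = (0, 0), Z = (1, 0), F = (0, 1), N = (5, 1) — the answer is frame-independent, so this choice is without loss of generality.
1. Y is the midpoint of FJ ⇒ Y = (0, 1/2)
2. B is the midpoint of YF ⇒ B = (0, 3/4)
3. W lies on line YN with YW:WN = -1:5 ⇒ W = (-5/4, 3/8)
4. L is the centroid of triangle ZWN ⇒ L = (19/12, 11/24)
line BL meets WN at M = (95/108, 127/216)
L = B + t·(M−B) with t = 9/5, so BL:LM = 9/5:-4/5

BL:LM = -9/4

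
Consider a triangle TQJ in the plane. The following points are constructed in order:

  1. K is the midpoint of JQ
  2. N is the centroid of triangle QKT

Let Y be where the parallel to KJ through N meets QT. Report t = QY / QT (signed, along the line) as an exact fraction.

Assign T = (0, 0), Q = (1, 0), J = (0, 1) — the answer is frame-independent, so this choice is without loss of generality.
1. K is the midpoint of JQ ⇒ K = (1/2, 1/2)
2. N is the centroid of triangle QKT ⇒ N = (1/2, 1/6)
through N parallel to KJ: direction (-1/2, 1/2); meets QT at Y = (2/3, 0)
Y = Q + t·(T−Q) with t = 1/3

t = 1/3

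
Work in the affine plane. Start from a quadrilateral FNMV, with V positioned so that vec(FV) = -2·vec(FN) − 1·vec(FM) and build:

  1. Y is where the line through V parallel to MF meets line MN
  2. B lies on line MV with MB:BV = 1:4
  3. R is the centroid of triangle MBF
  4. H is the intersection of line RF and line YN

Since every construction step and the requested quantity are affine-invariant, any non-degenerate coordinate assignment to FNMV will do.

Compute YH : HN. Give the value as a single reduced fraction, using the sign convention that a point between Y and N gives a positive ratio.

YH:HN = 5/4

Choose coordinates F = (0, 0), N = (1, 0), M = (0, 1), V = (-2, -1).
1. Y is where the line through V parallel to MF meets line MN ⇒ Y = (-2, 3)
2. B lies on line MV with MB:BV = 1:4 ⇒ B = (-2/5, 3/5)
3. R is the centroid of triangle MBF ⇒ R = (-2/15, 8/15)
4. H is the intersection of line RF and line YN ⇒ H = (-1/3, 4/3)
H = Y + t·(N−Y) with t = 5/9, so YH:HN = t:(1−t) = 5/9:4/9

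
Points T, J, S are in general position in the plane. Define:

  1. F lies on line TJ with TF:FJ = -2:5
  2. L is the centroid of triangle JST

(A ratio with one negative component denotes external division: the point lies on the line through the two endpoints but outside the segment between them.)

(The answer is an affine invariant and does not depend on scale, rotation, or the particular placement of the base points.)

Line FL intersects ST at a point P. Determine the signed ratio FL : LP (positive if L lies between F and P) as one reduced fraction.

FL:LP = -3

Set T = (0, 0), J = (1, 0), S = (0, 1); any affine frame gives the same invariant.
1. F lies on line TJ with TF:FJ = -2:5 ⇒ F = (-2/3, 0)
2. L is the centroid of triangle JST ⇒ L = (1/3, 1/3)
line FL meets ST at P = (0, 2/9)
L = F + t·(P−F) with t = 3/2, so FL:LP = 3/2:-1/2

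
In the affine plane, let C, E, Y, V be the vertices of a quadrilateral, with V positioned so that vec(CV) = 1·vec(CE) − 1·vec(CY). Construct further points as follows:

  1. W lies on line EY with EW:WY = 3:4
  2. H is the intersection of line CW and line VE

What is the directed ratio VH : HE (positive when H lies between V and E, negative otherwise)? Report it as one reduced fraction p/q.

VH:HE = -7/3

Assign C = (0, 0), E = (1, 0), Y = (0, 1), V = (1, -1) — the answer is frame-independent, so this choice is without loss of generality.
1. W lies on line EY with EW:WY = 3:4 ⇒ W = (4/7, 3/7)
2. H is the intersection of line CW and line VE ⇒ H = (1, 3/4)
H = V + t·(E−V) with t = 7/4, so VH:HE = t:(1−t) = 7/4:-3/4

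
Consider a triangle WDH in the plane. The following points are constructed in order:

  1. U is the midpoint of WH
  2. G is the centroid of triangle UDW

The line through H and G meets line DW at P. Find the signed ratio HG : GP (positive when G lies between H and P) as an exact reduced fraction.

Choose coordinates W = (0, 0), D = (1, 0), H = (0, 1).
1. U is the midpoint of WH ⇒ U = (0, 1/2)
2. G is the centroid of triangle UDW ⇒ G = (1/3, 1/6)
line HG meets DW at P = (2/5, 0)
G = H + t·(P−H) with t = 5/6, so HG:GP = 5/6:1/6

HG:GP = 5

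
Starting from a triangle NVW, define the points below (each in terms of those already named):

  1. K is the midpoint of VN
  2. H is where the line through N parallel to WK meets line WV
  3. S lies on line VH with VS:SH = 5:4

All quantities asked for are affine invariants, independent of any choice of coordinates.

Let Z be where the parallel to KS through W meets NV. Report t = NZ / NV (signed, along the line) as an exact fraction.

t = 11/20

Work in coordinates with N = (0, 0), V = (1, 0), W = (0, 1).
1. K is the midpoint of VN ⇒ K = (1/2, 0)
2. H is where the line through N parallel to WK meets line WV ⇒ H = (-1, 2)
3. S lies on line VH with VS:SH = 5:4 ⇒ S = (-1/9, 10/9)
through W parallel to KS: direction (-11/18, 10/9); meets NV at Z = (11/20, 0)
Z = N + t·(V−N) with t = 11/20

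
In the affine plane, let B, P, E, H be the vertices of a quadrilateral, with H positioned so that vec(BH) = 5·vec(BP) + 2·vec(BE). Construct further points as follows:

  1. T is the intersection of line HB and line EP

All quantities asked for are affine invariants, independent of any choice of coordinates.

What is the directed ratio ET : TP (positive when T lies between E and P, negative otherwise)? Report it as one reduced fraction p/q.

ET:TP = 5/2

Work in coordinates with B = (0, 0), P = (1, 0), E = (0, 1), H = (5, 2).
1. T is the intersection of line HB and line EP ⇒ T = (5/7, 2/7)
T = E + t·(P−E) with t = 5/7, so ET:TP = t:(1−t) = 5/7:2/7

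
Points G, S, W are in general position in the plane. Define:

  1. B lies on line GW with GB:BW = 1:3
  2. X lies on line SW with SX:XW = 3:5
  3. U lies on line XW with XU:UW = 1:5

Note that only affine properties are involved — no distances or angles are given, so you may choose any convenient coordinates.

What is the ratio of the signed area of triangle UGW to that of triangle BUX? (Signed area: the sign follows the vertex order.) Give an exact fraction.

[UGW]:[BUX] = 20/3

Work in coordinates with G = (0, 0), S = (1, 0), W = (0, 1).
1. B lies on line GW with GB:BW = 1:3 ⇒ B = (0, 1/4)
2. X lies on line SW with SX:XW = 3:5 ⇒ X = (5/8, 3/8)
3. U lies on line XW with XU:UW = 1:5 ⇒ U = (25/48, 23/48)
2·[UGW] = -25/48, 2·[BUX] = -5/64
[UGW]:[BUX] = -25/48:-5/64 = 20/3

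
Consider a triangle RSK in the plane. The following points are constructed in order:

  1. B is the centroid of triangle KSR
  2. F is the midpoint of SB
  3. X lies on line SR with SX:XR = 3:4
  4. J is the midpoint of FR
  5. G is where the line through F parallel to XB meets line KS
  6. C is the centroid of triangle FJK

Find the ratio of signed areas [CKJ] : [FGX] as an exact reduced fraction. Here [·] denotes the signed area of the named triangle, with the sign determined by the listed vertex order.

[CKJ]:[FGX] = 8/9

Work in coordinates with R = (0, 0), S = (1, 0), K = (0, 1).
1. B is the centroid of triangle KSR ⇒ B = (1/3, 1/3)
2. F is the midpoint of SB ⇒ F = (2/3, 1/6)
3. X lies on line SR with SX:XR = 3:4 ⇒ X = (4/7, 0)
4. J is the midpoint of FR ⇒ J = (1/3, 1/12)
5. G is where the line through F parallel to XB meets line KS ⇒ G = (1/4, 3/4)
6. C is the centroid of triangle FJK ⇒ C = (1/3, 5/12)
2·[CKJ] = 1/9, 2·[FGX] = 1/8
[CKJ]:[FGX] = 1/9:1/8 = 8/9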